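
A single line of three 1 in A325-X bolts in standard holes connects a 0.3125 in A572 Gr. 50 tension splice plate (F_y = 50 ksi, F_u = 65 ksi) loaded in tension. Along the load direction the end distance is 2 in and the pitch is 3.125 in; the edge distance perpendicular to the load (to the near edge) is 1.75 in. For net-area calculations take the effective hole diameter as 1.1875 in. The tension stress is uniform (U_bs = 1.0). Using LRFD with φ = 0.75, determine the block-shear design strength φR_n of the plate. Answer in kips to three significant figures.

65.9 kips

Shear plane L_v = 2 + 2·3.125 = 8.25 in; A_gv = 8.25 × 0.3125 = 2.578 in².
A_nv = (8.25 − 2.5·1.1875) × 0.3125 = 1.65 in².
A_nt = (1.75 − 0.5·1.1875) × 0.3125 = 0.3613 in².
0.6 F_u A_nv = 64.37 kips; 0.6 F_y A_gv = 77.34 kips → shear rupture governs the shear term.
R_n = 64.37 + 1.0 × 65 × 0.3613 = 87.85 kips.
Design strength φR_n = 0.75 × 87.85 = 65.9 kips.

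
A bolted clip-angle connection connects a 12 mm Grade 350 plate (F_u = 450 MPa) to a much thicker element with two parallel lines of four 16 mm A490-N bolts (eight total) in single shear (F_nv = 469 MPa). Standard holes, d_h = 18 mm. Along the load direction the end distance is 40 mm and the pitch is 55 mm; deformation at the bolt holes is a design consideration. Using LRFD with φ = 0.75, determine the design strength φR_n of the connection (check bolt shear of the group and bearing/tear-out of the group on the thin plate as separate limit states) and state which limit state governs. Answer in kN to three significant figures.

Bolt shear: A_b = π·16²/4 = 201.1 mm²; R_n = 469 × 201.1 × 8 × 1 / 1000 = 754.4 kN → 0.75 × 754.4 = 566 kN.
Bearing (1.2 l_c t F_u ≤ 2.4 d t F_u): upper limit = 2.4·16·12·450 / 1000 = 207.4 kN.
  Edge l_c = 40 − 18/2 = 31 → r_n = 200.9 kN; interior l_c = 55 − 18 = 37 → r_n = 207.4 kN.
  R_n,bearing = 2·200.9 + 6·207.4 = 1646 kN → 0.75 × 1646 = 1230 kN.
Bolt shear governs: 566 kN.

566 kN (bolt shear governs)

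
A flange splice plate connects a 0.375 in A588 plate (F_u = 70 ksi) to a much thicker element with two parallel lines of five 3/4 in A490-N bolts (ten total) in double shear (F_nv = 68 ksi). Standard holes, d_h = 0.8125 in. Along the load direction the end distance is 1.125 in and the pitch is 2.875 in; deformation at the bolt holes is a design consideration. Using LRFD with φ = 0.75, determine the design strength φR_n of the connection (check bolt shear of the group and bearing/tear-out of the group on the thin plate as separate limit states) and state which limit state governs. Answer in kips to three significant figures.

Bolt shear: A_b = π·0.75²/4 = 0.4418 in²; R_n = 68 × 0.4418 × 10 × 2 = 600.8 kips → 0.75 × 600.8 = 451 kips.
Bearing (1.2 l_c t F_u ≤ 2.4 d t F_u): upper limit = 2.4·0.75·0.375·70 = 47.25 kips.
  Edge l_c = 1.125 − 0.8125/2 = 0.7188 → r_n = 22.64 kips; interior l_c = 2.875 − 0.8125 = 2.062 → r_n = 47.25 kips.
  R_n,bearing = 2·22.64 + 8·47.25 = 423.3 kips → 0.75 × 423.3 = 317 kips.
Bearing governs: 317 kips.

317 kips (bearing governs)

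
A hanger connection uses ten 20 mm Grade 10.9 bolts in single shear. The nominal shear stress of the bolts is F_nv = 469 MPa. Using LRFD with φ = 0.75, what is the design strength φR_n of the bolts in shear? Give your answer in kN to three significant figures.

1110 kN

A_b = π × 20² / 4 = 314.2 mm².
R_n = F_nv · A_b · n · n_s = 469 × 314.2 × 10 × 1 / 1000 = 1473 kN.
Design strength φR_n = 0.75 × 1473 = 1110 kN.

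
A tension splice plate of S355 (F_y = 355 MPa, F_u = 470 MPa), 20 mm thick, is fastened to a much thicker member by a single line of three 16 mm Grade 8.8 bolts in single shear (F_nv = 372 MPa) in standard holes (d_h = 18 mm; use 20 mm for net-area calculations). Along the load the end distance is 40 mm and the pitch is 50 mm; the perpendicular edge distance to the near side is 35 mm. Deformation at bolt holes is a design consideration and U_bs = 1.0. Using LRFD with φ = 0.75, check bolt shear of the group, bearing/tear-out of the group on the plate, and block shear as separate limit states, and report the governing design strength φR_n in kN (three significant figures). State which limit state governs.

Bolt shear: A_b = π·16²/4 = 201.1 mm²; R_n = 372 × 201.1 × 3 × 1 / 1000 = 224.4 kN → 0.75 × 224.4 = 168 kN.
Bearing: edge l_c = 31, r_n = 349.7 kN; interior l_c = 32, r_n = 361 kN; R_n = 349.7 + 2·361 = 1072 kN → 804 kN.
Block shear: A_gv = 2800, A_nv = 1800, A_nt = 500 mm²; R_n = min(0.6F_uA_nv, 0.6F_yA_gv) + U_bs·F_u·A_nt = 742.6 kN → 557 kN.
Bolt shear governs: 168 kN.

168 kN (bolt shear governs)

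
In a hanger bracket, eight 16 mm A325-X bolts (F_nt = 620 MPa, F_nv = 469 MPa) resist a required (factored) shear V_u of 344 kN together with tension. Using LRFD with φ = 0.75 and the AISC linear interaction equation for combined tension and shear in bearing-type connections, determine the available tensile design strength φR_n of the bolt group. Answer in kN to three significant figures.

A_b = π·16²/4 = 201.1 mm²; f_rv = 344 × 1000 / (8 × 201.1) = 213.9 MPa.
F'_nt = 1.3 F_nt − (F_nt / φF_nv) f_rv = 1.3·620 − (620/(0.75·469))·213.9 = 429 MPa, capped at F_nt → F'_nt = 429 MPa.
R_n = F'_nt · A_b · n = 429 × 201.1 × 8 / 1000 = 690.1 kN.
Design strength φR_n = 0.75 × 690.1 = 518 kN.

518 kN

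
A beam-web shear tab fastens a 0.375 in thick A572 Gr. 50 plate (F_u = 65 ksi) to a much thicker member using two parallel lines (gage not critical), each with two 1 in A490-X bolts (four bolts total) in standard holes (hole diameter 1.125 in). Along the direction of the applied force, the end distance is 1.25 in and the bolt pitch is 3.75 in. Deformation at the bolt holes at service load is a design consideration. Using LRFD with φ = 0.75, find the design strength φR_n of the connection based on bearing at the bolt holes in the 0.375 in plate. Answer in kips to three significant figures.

Per bolt r_n = 1.2 l_c t F_u ≤ 2.4 d t F_u; upper limit = 2.4 × 1 × 0.375 × 65 = 58.5 kips.
Edge bolt: l_c = 1.25 − 1.125/2 = 0.6875 in → 1.2 × 0.6875 × 0.375 × 65 = 20.11 → r_n = 20.11 kips.
Interior bolts: l_c = 3.75 − 1.125 = 2.625 in → 1.2 × 2.625 × 0.375 × 65 = 76.78 → r_n = 58.5 kips.
R_n = 2 × 20.11 + 2 × 58.5 = 157.2 kips.
Design strength φR_n = 0.75 × 157.2 = 118 kips.

118 kips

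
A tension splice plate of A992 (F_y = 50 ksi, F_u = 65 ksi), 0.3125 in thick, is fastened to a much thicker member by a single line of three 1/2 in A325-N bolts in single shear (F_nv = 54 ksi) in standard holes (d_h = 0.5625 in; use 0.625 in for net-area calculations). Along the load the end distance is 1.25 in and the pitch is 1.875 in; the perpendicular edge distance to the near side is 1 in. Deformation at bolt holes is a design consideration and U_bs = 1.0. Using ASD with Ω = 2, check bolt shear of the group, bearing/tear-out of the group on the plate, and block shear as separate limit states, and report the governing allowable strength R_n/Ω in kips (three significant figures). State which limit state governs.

Bolt shear: A_b = π·0.5²/4 = 0.1963 in²; R_n = 54 × 0.1963 × 3 × 1 = 31.81 kips → 31.81 / 2 = 15.9 kips.
Bearing: edge l_c = 0.9688, r_n = 23.61 kips; interior l_c = 1.312, r_n = 24.38 kips; R_n = 23.61 + 2·24.38 = 72.36 kips → 36.2 kips.
Block shear: A_gv = 1.562, A_nv = 1.074, A_nt = 0.2148 in²; R_n = min(0.6F_uA_nv, 0.6F_yA_gv) + U_bs·F_u·A_nt = 55.86 kips → 27.9 kips.
Bolt shear governs: 15.9 kips.

15.9 kips (bolt shear governs)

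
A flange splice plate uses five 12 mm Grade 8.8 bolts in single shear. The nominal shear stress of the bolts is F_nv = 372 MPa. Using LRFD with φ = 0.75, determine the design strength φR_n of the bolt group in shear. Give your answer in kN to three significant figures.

A_b = π × 12² / 4 = 113.1 mm².
R_n = F_nv · A_b · n · n_s = 372 × 113.1 × 5 × 1 / 1000 = 210.4 kN.
Design strength φR_n = 0.75 × 210.4 = 158 kN.

158 kN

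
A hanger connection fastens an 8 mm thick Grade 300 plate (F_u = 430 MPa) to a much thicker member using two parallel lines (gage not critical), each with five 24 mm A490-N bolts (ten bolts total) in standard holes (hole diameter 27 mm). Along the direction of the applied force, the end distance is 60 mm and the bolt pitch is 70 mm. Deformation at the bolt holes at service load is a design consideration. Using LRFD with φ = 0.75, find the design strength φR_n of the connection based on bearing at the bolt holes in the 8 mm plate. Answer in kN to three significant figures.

1350 kN

Per bolt r_n = 1.2 l_c t F_u ≤ 2.4 d t F_u; upper limit = 2.4 × 24 × 8 × 430 / 1000 = 198.1 kN.
Edge bolt: l_c = 60 − 27/2 = 46.5 mm → 1.2 × 46.5 × 8 × 430 / 1000 = 192 → r_n = 192 kN.
Interior bolts: l_c = 70 − 27 = 43 mm → 1.2 × 43 × 8 × 430 / 1000 = 177.5 → r_n = 177.5 kN.
R_n = 2 × 192 + 8 × 177.5 = 1804 kN.
Design strength φR_n = 0.75 × 1804 = 1350 kN.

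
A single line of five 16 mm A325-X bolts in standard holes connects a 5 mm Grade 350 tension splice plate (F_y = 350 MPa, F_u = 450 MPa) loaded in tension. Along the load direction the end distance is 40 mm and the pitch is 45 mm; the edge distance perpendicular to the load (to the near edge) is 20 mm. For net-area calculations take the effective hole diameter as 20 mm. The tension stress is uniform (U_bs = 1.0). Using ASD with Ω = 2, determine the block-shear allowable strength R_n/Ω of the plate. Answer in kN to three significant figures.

99 kN

Shear plane L_v = 40 + 4·45 = 220 mm; A_gv = 220 × 5 = 1100 mm².
A_nv = (220 − 4.5·20) × 5 = 650 mm².
A_nt = (20 − 0.5·20) × 5 = 50 mm².
0.6 F_u A_nv = 175.5 kN; 0.6 F_y A_gv = 231 kN → shear rupture governs the shear term.
R_n = 175.5 + 1.0 × 450 × 50 / 1000 = 198 kN.
Allowable strength R_n/Ω = 198 / 2 = 99 kN.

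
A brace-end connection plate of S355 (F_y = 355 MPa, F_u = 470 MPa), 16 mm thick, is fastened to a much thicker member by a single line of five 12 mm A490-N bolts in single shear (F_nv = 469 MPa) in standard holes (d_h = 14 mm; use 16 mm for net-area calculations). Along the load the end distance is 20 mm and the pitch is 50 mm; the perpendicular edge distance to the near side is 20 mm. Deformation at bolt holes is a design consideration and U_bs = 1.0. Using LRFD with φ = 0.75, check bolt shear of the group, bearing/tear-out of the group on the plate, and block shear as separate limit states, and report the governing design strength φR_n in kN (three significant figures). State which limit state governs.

Bolt shear: A_b = π·12²/4 = 113.1 mm²; R_n = 469 × 113.1 × 5 × 1 / 1000 = 265.2 kN → 0.75 × 265.2 = 199 kN.
Bearing: edge l_c = 13, r_n = 117.3 kN; interior l_c = 36, r_n = 216.6 kN; R_n = 117.3 + 4·216.6 = 983.6 kN → 738 kN.
Block shear: A_gv = 3520, A_nv = 2368, A_nt = 192 mm²; R_n = min(0.6F_uA_nv, 0.6F_yA_gv) + U_bs·F_u·A_nt = 758 kN → 569 kN.
Bolt shear governs: 199 kN.

199 kN (bolt shear governs)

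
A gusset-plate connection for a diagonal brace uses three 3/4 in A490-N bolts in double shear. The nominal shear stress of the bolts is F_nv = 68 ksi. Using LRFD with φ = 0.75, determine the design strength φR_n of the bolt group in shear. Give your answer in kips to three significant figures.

A_b = π × 0.75² / 4 = 0.4418 in².
R_n = F_nv · A_b · n · n_s = 68 × 0.4418 × 3 × 2 = 180.2 kips.
Design strength φR_n = 0.75 × 180.2 = 135 kips.

135 kips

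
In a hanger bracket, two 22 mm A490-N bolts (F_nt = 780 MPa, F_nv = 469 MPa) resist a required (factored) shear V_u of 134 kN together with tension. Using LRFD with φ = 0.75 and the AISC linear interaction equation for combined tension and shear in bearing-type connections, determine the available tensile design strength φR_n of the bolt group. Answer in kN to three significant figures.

355 kN

A_b = π·22²/4 = 380.1 mm²; f_rv = 134 × 1000 / (2 × 380.1) = 176.3 MPa.
F'_nt = 1.3 F_nt − (F_nt / φF_nv) f_rv = 1.3·780 − (780/(0.75·469))·176.3 = 623.2 MPa, capped at F_nt → F'_nt = 623.2 MPa.
R_n = F'_nt · A_b · n = 623.2 × 380.1 × 2 / 1000 = 473.8 kN.
Design strength φR_n = 0.75 × 473.8 = 355 kN.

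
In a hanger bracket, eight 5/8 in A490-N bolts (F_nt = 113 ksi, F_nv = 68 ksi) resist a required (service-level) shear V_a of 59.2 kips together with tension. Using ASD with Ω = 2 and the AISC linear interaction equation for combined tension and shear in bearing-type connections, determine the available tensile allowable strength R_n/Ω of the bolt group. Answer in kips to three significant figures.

81.9 kips

A_b = π·0.625²/4 = 0.3068 in²; f_rv = 59.2 / (8 × 0.3068) = 24.12 ksi.
F'_nt = 1.3 F_nt − (Ω F_nt / F_nv) f_rv = 1.3·113 − (2·113/68)·24.12 = 66.74 ksi, capped at F_nt → F'_nt = 66.74 ksi.
R_n = F'_nt · A_b · n = 66.74 × 0.3068 × 8 = 163.8 kips.
Allowable strength R_n/Ω = 163.8 / 2 = 81.9 kips.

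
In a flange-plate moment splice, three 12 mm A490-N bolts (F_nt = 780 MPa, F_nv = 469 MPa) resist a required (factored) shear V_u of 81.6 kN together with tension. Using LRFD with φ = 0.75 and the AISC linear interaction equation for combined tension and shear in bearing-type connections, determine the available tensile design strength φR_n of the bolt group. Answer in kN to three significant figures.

A_b = π·12²/4 = 113.1 mm²; f_rv = 81.6 × 1000 / (3 × 113.1) = 240.5 MPa.
F'_nt = 1.3 F_nt − (F_nt / φF_nv) f_rv = 1.3·780 − (780/(0.75·469))·240.5 = 480.7 MPa, capped at F_nt → F'_nt = 480.7 MPa.
R_n = F'_nt · A_b · n = 480.7 × 113.1 × 3 / 1000 = 163.1 kN.
Design strength φR_n = 0.75 × 163.1 = 122 kN.

122 kN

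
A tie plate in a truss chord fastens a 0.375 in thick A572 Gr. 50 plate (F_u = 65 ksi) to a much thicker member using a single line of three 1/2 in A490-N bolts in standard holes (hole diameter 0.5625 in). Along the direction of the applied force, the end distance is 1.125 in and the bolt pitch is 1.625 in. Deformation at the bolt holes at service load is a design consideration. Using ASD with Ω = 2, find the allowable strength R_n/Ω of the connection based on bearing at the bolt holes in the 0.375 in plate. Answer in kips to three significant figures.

41.6 kips

Per bolt r_n = 1.2 l_c t F_u ≤ 2.4 d t F_u; upper limit = 2.4 × 0.5 × 0.375 × 65 = 29.25 kips.
Edge bolt: l_c = 1.125 − 0.5625/2 = 0.8438 in → 1.2 × 0.8438 × 0.375 × 65 = 24.68 → r_n = 24.68 kips.
Interior bolts: l_c = 1.625 − 0.5625 = 1.062 in → 1.2 × 1.062 × 0.375 × 65 = 31.08 → r_n = 29.25 kips.
R_n = 1 × 24.68 + 2 × 29.25 = 83.18 kips.
Allowable strength R_n/Ω = 83.18 / 2 = 41.6 kips.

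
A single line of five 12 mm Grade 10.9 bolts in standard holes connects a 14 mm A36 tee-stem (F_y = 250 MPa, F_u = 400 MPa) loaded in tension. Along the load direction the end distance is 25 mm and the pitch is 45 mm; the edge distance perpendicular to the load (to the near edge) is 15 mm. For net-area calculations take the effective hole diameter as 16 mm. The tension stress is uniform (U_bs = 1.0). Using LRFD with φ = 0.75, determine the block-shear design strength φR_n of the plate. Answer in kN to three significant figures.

352 kN

Shear plane L_v = 25 + 4·45 = 205 mm; A_gv = 205 × 14 = 2870 mm².
A_nv = (205 − 4.5·16) × 14 = 1862 mm².
A_nt = (15 − 0.5·16) × 14 = 98 mm².
0.6 F_u A_nv = 446.9 kN; 0.6 F_y A_gv = 430.5 kN → shear yielding governs the shear term.
R_n = 430.5 + 1.0 × 400 × 98 / 1000 = 469.7 kN.
Design strength φR_n = 0.75 × 469.7 = 352 kN.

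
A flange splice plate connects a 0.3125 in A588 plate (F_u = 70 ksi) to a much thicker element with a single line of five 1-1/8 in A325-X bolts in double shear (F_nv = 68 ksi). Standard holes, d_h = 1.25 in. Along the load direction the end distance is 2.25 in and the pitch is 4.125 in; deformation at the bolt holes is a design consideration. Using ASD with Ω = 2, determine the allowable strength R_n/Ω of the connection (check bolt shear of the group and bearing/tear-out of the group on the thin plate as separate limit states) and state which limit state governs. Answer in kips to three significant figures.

139 kips (bearing governs)

Bolt shear: A_b = π·1.125²/4 = 0.994 in²; R_n = 68 × 0.994 × 5 × 2 = 675.9 kips → 675.9 / 2 = 338 kips.
Bearing (1.2 l_c t F_u ≤ 2.4 d t F_u): upper limit = 2.4·1.125·0.3125·70 = 59.06 kips.
  Edge l_c = 2.25 − 1.25/2 = 1.625 → r_n = 42.66 kips; interior l_c = 4.125 − 1.25 = 2.875 → r_n = 59.06 kips.
  R_n,bearing = 1·42.66 + 4·59.06 = 278.9 kips → 278.9 / 2 = 139 kips.
Bearing governs: 139 kips.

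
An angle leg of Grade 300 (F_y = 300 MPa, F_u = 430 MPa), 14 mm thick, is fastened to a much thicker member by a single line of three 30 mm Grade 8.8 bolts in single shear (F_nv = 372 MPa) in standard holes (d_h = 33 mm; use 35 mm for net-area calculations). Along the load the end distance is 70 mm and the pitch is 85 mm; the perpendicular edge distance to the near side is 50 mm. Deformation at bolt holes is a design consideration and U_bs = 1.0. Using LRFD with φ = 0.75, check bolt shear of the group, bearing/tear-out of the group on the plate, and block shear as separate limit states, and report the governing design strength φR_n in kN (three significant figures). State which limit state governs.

560 kN (block shear governs)

Bolt shear: A_b = π·30²/4 = 706.9 mm²; R_n = 372 × 706.9 × 3 × 1 / 1000 = 788.9 kN → 0.75 × 788.9 = 592 kN.
Bearing: edge l_c = 53.5, r_n = 386.5 kN; interior l_c = 52, r_n = 375.6 kN; R_n = 386.5 + 2·375.6 = 1138 kN → 853 kN.
Block shear: A_gv = 3360, A_nv = 2135, A_nt = 455 mm²; R_n = min(0.6F_uA_nv, 0.6F_yA_gv) + U_bs·F_u·A_nt = 746.5 kN → 560 kN.
Block shear governs: 560 kN.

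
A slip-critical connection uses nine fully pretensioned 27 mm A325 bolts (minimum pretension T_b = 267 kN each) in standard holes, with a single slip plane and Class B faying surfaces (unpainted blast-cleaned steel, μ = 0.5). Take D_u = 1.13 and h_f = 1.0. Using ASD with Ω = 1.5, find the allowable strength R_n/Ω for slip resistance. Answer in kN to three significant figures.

R_n = μ · D_u · h_f · T_b · n_s · n_b = 0.5 × 1.13 × 1.0 × 267 × 1 × 9 = 1358 kN.
Allowable strength R_n/Ω = 1358 / 1.5 = 905 kN.

905 kN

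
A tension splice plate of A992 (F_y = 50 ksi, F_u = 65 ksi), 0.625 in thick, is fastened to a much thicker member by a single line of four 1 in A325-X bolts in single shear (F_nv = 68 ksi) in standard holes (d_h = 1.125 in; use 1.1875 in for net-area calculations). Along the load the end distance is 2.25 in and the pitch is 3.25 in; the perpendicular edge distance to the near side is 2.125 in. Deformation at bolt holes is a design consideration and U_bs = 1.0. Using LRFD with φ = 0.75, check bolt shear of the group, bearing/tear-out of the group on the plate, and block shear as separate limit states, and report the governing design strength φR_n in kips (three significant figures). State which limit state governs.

Bolt shear: A_b = π·1²/4 = 0.7854 in²; R_n = 68 × 0.7854 × 4 × 1 = 213.6 kips → 0.75 × 213.6 = 160 kips.
Bearing: edge l_c = 1.688, r_n = 82.27 kips; interior l_c = 2.125, r_n = 97.5 kips; R_n = 82.27 + 3·97.5 = 374.8 kips → 281 kips.
Block shear: A_gv = 7.5, A_nv = 4.902, A_nt = 0.957 in²; R_n = min(0.6F_uA_nv, 0.6F_yA_gv) + U_bs·F_u·A_nt = 253.4 kips → 190 kips.
Bolt shear governs: 160 kips.

160 kips (bolt shear governs)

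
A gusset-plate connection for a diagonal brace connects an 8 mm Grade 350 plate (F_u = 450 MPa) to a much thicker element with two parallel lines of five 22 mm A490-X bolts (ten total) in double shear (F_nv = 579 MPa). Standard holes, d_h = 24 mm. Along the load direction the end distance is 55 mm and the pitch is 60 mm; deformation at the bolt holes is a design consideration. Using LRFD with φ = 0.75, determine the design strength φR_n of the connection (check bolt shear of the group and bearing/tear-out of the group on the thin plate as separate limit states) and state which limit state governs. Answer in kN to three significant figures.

Bolt shear: A_b = π·22²/4 = 380.1 mm²; R_n = 579 × 380.1 × 10 × 2 / 1000 = 4402 kN → 0.75 × 4402 = 3300 kN.
Bearing (1.2 l_c t F_u ≤ 2.4 d t F_u): upper limit = 2.4·22·8·450 / 1000 = 190.1 kN.
  Edge l_c = 55 − 24/2 = 43 → r_n = 185.8 kN; interior l_c = 60 − 24 = 36 → r_n = 155.5 kN.
  R_n,bearing = 2·185.8 + 8·155.5 = 1616 kN → 0.75 × 1616 = 1210 kN.
Bearing governs: 1210 kN.

1210 kN (bearing governs)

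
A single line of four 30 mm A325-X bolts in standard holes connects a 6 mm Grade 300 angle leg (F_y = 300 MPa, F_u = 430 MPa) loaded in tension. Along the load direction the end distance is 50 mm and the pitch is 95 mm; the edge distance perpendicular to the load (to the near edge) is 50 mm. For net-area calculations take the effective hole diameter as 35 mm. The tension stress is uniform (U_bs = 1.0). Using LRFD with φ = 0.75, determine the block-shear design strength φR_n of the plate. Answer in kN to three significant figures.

Shear plane L_v = 50 + 3·95 = 335 mm; A_gv = 335 × 6 = 2010 mm².
A_nv = (335 − 3.5·35) × 6 = 1275 mm².
A_nt = (50 − 0.5·35) × 6 = 195 mm².
0.6 F_u A_nv = 328.9 kN; 0.6 F_y A_gv = 361.8 kN → shear rupture governs the shear term.
R_n = 328.9 + 1.0 × 430 × 195 / 1000 = 412.8 kN.
Design strength φR_n = 0.75 × 412.8 = 310 kN.

310 kN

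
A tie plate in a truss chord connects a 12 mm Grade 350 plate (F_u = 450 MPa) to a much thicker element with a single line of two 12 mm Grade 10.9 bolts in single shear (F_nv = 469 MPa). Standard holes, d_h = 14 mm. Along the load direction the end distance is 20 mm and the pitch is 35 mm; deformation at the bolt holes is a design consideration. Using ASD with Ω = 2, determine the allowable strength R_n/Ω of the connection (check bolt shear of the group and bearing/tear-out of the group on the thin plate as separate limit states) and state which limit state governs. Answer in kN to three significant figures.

53 kN (bolt shear governs)

Bolt shear: A_b = π·12²/4 = 113.1 mm²; R_n = 469 × 113.1 × 2 × 1 / 1000 = 106.1 kN → 106.1 / 2 = 53 kN.
Bearing (1.2 l_c t F_u ≤ 2.4 d t F_u): upper limit = 2.4·12·12·450 / 1000 = 155.5 kN.
  Edge l_c = 20 − 14/2 = 13 → r_n = 84.24 kN; interior l_c = 35 − 14 = 21 → r_n = 136.1 kN.
  R_n,bearing = 1·84.24 + 1·136.1 = 220.3 kN → 220.3 / 2 = 110 kN.
Bolt shear governs: 53 kN.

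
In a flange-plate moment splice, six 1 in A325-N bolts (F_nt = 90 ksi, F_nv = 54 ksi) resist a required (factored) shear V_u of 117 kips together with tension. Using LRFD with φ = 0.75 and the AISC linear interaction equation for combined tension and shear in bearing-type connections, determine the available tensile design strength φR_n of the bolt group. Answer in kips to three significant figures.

219 kips

A_b = π·1²/4 = 0.7854 in²; f_rv = 117 / (6 × 0.7854) = 24.83 ksi.
F'_nt = 1.3 F_nt − (F_nt / φF_nv) f_rv = 1.3·90 − (90/(0.75·54))·24.83 = 61.83 ksi, capped at F_nt → F'_nt = 61.83 ksi.
R_n = F'_nt · A_b · n = 61.83 × 0.7854 × 6 = 291.3 kips.
Design strength φR_n = 0.75 × 291.3 = 219 kips.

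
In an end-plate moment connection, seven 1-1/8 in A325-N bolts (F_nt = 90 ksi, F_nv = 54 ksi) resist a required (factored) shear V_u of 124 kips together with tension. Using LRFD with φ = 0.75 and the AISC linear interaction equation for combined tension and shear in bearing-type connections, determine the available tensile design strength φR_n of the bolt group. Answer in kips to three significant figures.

A_b = π·1.125²/4 = 0.994 in²; f_rv = 124 / (7 × 0.994) = 17.82 ksi.
F'_nt = 1.3 F_nt − (F_nt / φF_nv) f_rv = 1.3·90 − (90/(0.75·54))·17.82 = 77.4 ksi, capped at F_nt → F'_nt = 77.4 ksi.
R_n = F'_nt · A_b · n = 77.4 × 0.994 × 7 = 538.5 kips.
Design strength φR_n = 0.75 × 538.5 = 404 kips.

404 kips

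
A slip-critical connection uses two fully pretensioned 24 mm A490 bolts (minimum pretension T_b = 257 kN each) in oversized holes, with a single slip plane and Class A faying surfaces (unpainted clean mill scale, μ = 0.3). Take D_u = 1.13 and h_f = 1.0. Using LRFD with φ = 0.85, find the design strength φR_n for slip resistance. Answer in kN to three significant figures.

R_n = μ · D_u · h_f · T_b · n_s · n_b = 0.3 × 1.13 × 1.0 × 257 × 1 × 2 = 174.2 kN.
Design strength φR_n = 0.85 × 174.2 = 148 kN.

148 kN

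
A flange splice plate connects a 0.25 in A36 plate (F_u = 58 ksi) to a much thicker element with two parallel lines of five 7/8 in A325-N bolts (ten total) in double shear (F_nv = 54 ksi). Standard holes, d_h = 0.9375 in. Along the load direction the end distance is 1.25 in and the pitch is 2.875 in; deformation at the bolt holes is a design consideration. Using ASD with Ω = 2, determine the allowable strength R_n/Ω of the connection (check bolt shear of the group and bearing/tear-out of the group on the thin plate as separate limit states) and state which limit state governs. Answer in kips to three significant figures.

135 kips (bearing governs)

Bolt shear: A_b = π·0.875²/4 = 0.6013 in²; R_n = 54 × 0.6013 × 10 × 2 = 649.4 kips → 649.4 / 2 = 325 kips.
Bearing (1.2 l_c t F_u ≤ 2.4 d t F_u): upper limit = 2.4·0.875·0.25·58 = 30.45 kips.
  Edge l_c = 1.25 − 0.9375/2 = 0.7812 → r_n = 13.59 kips; interior l_c = 2.875 − 0.9375 = 1.938 → r_n = 30.45 kips.
  R_n,bearing = 2·13.59 + 8·30.45 = 270.8 kips → 270.8 / 2 = 135 kips.
Bearing governs: 135 kips.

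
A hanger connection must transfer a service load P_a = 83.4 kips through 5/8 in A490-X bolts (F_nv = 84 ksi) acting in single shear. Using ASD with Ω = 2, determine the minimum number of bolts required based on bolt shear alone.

A_b = π·0.625²/4 = 0.3068 in².
Per-bolt allowable strength R_n/Ω = 84 × 0.3068 × 1 / 2 = 12.89 kips.
n ≥ 83.4 / 12.89 = 6.472 → use 7 bolts.

7 bolts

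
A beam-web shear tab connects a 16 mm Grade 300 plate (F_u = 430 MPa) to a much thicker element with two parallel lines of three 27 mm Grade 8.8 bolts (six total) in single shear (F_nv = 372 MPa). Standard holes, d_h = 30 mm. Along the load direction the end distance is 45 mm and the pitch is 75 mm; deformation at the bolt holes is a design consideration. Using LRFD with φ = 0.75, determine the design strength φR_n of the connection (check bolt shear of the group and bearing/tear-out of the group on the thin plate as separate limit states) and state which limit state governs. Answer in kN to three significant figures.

958 kN (bolt shear governs)

Bolt shear: A_b = π·27²/4 = 572.6 mm²; R_n = 372 × 572.6 × 6 × 1 / 1000 = 1278 kN → 0.75 × 1278 = 958 kN.
Bearing (1.2 l_c t F_u ≤ 2.4 d t F_u): upper limit = 2.4·27·16·430 / 1000 = 445.8 kN.
  Edge l_c = 45 − 30/2 = 30 → r_n = 247.7 kN; interior l_c = 75 − 30 = 45 → r_n = 371.5 kN.
  R_n,bearing = 2·247.7 + 4·371.5 = 1981 kN → 0.75 × 1981 = 1490 kN.
Bolt shear governs: 958 kN.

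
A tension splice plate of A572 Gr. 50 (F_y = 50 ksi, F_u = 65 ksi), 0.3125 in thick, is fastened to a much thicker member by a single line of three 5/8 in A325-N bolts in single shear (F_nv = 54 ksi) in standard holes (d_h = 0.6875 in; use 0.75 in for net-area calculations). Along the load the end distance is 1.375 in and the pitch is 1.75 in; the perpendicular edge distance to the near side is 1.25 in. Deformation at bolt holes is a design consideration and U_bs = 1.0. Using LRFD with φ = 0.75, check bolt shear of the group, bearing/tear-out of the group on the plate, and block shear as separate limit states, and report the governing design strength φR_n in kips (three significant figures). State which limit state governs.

Bolt shear: A_b = π·0.625²/4 = 0.3068 in²; R_n = 54 × 0.3068 × 3 × 1 = 49.7 kips → 0.75 × 49.7 = 37.3 kips.
Bearing: edge l_c = 1.031, r_n = 25.14 kips; interior l_c = 1.062, r_n = 25.9 kips; R_n = 25.14 + 2·25.9 = 76.93 kips → 57.7 kips.
Block shear: A_gv = 1.523, A_nv = 0.9375, A_nt = 0.2734 in²; R_n = min(0.6F_uA_nv, 0.6F_yA_gv) + U_bs·F_u·A_nt = 54.34 kips → 40.8 kips.
Bolt shear governs: 37.3 kips.

37.3 kips (bolt shear governs)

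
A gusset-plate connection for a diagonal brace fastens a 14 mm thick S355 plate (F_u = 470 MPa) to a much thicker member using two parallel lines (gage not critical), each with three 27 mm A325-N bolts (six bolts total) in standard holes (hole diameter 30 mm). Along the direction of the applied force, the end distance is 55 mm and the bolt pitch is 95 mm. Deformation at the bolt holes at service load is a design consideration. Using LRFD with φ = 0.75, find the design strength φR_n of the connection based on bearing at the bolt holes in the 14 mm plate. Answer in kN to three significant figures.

1750 kN

Per bolt r_n = 1.2 l_c t F_u ≤ 2.4 d t F_u; upper limit = 2.4 × 27 × 14 × 470 / 1000 = 426.4 kN.
Edge bolt: l_c = 55 − 30/2 = 40 mm → 1.2 × 40 × 14 × 470 / 1000 = 315.8 → r_n = 315.8 kN.
Interior bolts: l_c = 95 − 30 = 65 mm → 1.2 × 65 × 14 × 470 / 1000 = 513.2 → r_n = 426.4 kN.
R_n = 2 × 315.8 + 4 × 426.4 = 2337 kN.
Design strength φR_n = 0.75 × 2337 = 1750 kN.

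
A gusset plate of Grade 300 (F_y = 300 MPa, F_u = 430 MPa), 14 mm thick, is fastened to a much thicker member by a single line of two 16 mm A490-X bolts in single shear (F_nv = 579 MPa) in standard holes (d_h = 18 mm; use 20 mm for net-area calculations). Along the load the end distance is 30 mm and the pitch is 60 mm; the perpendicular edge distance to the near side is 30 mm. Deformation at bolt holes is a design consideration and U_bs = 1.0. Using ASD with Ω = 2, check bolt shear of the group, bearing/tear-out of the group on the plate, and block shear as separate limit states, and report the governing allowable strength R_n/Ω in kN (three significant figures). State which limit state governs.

Bolt shear: A_b = π·16²/4 = 201.1 mm²; R_n = 579 × 201.1 × 2 × 1 / 1000 = 232.8 kN → 232.8 / 2 = 116 kN.
Bearing: edge l_c = 21, r_n = 151.7 kN; interior l_c = 42, r_n = 231.2 kN; R_n = 151.7 + 1·231.2 = 382.9 kN → 191 kN.
Block shear: A_gv = 1260, A_nv = 840, A_nt = 280 mm²; R_n = min(0.6F_uA_nv, 0.6F_yA_gv) + U_bs·F_u·A_nt = 337.1 kN → 169 kN.
Bolt shear governs: 116 kN.

116 kN (bolt shear governs)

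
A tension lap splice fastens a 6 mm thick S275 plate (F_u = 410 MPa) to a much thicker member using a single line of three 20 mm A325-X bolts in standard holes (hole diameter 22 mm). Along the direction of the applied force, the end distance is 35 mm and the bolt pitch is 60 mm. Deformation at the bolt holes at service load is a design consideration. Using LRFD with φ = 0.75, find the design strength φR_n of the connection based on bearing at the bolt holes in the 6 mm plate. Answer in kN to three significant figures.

221 kN

Per bolt r_n = 1.2 l_c t F_u ≤ 2.4 d t F_u; upper limit = 2.4 × 20 × 6 × 410 / 1000 = 118.1 kN.
Edge bolt: l_c = 35 − 22/2 = 24 mm → 1.2 × 24 × 6 × 410 / 1000 = 70.85 → r_n = 70.85 kN.
Interior bolts: l_c = 60 − 22 = 38 mm → 1.2 × 38 × 6 × 410 / 1000 = 112.2 → r_n = 112.2 kN.
R_n = 1 × 70.85 + 2 × 112.2 = 295.2 kN.
Design strength φR_n = 0.75 × 295.2 = 221 kN.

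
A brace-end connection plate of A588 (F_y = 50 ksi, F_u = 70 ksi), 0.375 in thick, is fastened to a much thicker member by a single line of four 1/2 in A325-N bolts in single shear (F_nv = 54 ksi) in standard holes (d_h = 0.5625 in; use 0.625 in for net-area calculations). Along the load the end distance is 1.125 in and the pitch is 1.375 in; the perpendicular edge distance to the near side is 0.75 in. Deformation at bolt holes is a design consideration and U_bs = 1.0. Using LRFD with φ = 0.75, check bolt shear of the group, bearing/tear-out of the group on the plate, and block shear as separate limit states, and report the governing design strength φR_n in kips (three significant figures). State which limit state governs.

31.8 kips (bolt shear governs)

Bolt shear: A_b = π·0.5²/4 = 0.1963 in²; R_n = 54 × 0.1963 × 4 × 1 = 42.41 kips → 0.75 × 42.41 = 31.8 kips.
Bearing: edge l_c = 0.8438, r_n = 26.58 kips; interior l_c = 0.8125, r_n = 25.59 kips; R_n = 26.58 + 3·25.59 = 103.4 kips → 77.5 kips.
Block shear: A_gv = 1.969, A_nv = 1.148, A_nt = 0.1641 in²; R_n = min(0.6F_uA_nv, 0.6F_yA_gv) + U_bs·F_u·A_nt = 59.72 kips → 44.8 kips.
Bolt shear governs: 31.8 kips.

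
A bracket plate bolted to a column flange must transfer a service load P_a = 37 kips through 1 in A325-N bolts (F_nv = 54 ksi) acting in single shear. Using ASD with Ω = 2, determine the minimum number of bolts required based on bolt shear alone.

A_b = π·1²/4 = 0.7854 in².
Per-bolt allowable strength R_n/Ω = 54 × 0.7854 × 1 / 2 = 21.21 kips.
n ≥ 37 / 21.21 = 1.745 → use 2 bolts.

2 bolts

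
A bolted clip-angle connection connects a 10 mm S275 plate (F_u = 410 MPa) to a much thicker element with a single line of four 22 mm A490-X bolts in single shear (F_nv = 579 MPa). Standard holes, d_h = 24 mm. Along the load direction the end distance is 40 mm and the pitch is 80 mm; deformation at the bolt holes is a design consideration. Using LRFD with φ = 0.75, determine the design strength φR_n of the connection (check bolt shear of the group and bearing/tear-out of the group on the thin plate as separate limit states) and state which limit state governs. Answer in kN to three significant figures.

Bolt shear: A_b = π·22²/4 = 380.1 mm²; R_n = 579 × 380.1 × 4 × 1 / 1000 = 880.4 kN → 0.75 × 880.4 = 660 kN.
Bearing (1.2 l_c t F_u ≤ 2.4 d t F_u): upper limit = 2.4·22·10·410 / 1000 = 216.5 kN.
  Edge l_c = 40 − 24/2 = 28 → r_n = 137.8 kN; interior l_c = 80 − 24 = 56 → r_n = 216.5 kN.
  R_n,bearing = 1·137.8 + 3·216.5 = 787.2 kN → 0.75 × 787.2 = 590 kN.
Bearing governs: 590 kN.

590 kN (bearing governs)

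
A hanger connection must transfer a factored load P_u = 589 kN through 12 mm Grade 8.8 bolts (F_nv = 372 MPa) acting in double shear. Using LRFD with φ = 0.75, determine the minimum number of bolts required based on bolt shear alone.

A_b = π·12²/4 = 113.1 mm².
Per-bolt design strength φR_n = 0.75 × 372 × 113.1 × 2 / 1000 = 63.11 kN.
n ≥ 589 / 63.11 = 9.333 → use 10 bolts.

10 bolts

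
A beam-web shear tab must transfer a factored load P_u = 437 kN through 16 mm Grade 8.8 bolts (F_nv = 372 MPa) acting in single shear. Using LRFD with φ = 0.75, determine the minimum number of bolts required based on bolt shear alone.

A_b = π·16²/4 = 201.1 mm².
Per-bolt design strength φR_n = 0.75 × 372 × 201.1 × 1 / 1000 = 56.1 kN.
n ≥ 437 / 56.1 = 7.79 → use 8 bolts.

8 bolts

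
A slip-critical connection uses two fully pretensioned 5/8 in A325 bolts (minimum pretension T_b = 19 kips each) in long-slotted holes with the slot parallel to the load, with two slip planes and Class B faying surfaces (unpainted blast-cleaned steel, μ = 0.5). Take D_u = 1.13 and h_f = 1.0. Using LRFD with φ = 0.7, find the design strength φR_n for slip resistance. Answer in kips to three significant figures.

R_n = μ · D_u · h_f · T_b · n_s · n_b = 0.5 × 1.13 × 1.0 × 19 × 2 × 2 = 42.94 kips.
Design strength φR_n = 0.7 × 42.94 = 30.1 kips.

30.1 kips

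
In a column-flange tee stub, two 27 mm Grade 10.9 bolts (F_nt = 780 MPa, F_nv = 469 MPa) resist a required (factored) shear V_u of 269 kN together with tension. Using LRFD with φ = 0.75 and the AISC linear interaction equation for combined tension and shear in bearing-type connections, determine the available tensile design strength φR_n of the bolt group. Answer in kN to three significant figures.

A_b = π·27²/4 = 572.6 mm²; f_rv = 269 × 1000 / (2 × 572.6) = 234.9 MPa.
F'_nt = 1.3 F_nt − (F_nt / φF_nv) f_rv = 1.3·780 − (780/(0.75·469))·234.9 = 493.1 MPa, capped at F_nt → F'_nt = 493.1 MPa.
R_n = F'_nt · A_b · n = 493.1 × 572.6 × 2 / 1000 = 564.6 kN.
Design strength φR_n = 0.75 × 564.6 = 423 kN.

423 kN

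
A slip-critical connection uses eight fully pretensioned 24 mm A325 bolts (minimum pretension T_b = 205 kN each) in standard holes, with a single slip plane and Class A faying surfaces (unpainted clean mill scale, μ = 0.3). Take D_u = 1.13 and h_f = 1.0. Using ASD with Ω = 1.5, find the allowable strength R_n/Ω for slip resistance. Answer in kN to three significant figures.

R_n = μ · D_u · h_f · T_b · n_s · n_b = 0.3 × 1.13 × 1.0 × 205 × 1 × 8 = 556 kN.
Allowable strength R_n/Ω = 556 / 1.5 = 371 kN.

371 kN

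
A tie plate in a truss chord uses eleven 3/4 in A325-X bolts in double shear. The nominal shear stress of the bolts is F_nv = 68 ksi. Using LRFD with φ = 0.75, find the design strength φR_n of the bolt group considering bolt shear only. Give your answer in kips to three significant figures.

496 kips

A_b = π × 0.75² / 4 = 0.4418 in².
R_n = F_nv · A_b · n · n_s = 68 × 0.4418 × 11 × 2 = 660.9 kips.
Design strength φR_n = 0.75 × 660.9 = 496 kips.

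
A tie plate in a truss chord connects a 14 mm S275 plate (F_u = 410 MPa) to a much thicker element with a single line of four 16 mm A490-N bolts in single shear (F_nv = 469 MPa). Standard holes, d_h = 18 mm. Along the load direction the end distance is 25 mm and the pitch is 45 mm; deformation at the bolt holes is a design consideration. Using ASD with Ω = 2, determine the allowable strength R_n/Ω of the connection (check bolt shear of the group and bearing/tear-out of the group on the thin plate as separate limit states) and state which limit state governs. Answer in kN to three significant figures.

Bolt shear: A_b = π·16²/4 = 201.1 mm²; R_n = 469 × 201.1 × 4 × 1 / 1000 = 377.2 kN → 377.2 / 2 = 189 kN.
Bearing (1.2 l_c t F_u ≤ 2.4 d t F_u): upper limit = 2.4·16·14·410 / 1000 = 220.4 kN.
  Edge l_c = 25 − 18/2 = 16 → r_n = 110.2 kN; interior l_c = 45 − 18 = 27 → r_n = 186 kN.
  R_n,bearing = 1·110.2 + 3·186 = 668.1 kN → 668.1 / 2 = 334 kN.
Bolt shear governs: 189 kN.

189 kN (bolt shear governs)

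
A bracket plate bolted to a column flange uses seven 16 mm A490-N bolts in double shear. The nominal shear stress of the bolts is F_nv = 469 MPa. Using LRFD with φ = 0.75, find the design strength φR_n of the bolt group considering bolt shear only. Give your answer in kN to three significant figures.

A_b = π × 16² / 4 = 201.1 mm².
R_n = F_nv · A_b · n · n_s = 469 × 201.1 × 7 × 2 / 1000 = 1320 kN.
Design strength φR_n = 0.75 × 1320 = 990 kN.

990 kN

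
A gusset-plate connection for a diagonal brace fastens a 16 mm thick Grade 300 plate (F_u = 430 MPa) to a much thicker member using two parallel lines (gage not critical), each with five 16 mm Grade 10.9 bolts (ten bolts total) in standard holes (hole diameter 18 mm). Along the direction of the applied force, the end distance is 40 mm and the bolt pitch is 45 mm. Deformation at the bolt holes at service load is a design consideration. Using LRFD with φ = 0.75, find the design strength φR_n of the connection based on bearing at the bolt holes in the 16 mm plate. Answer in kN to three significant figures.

Per bolt r_n = 1.2 l_c t F_u ≤ 2.4 d t F_u; upper limit = 2.4 × 16 × 16 × 430 / 1000 = 264.2 kN.
Edge bolt: l_c = 40 − 18/2 = 31 mm → 1.2 × 31 × 16 × 430 / 1000 = 255.9 → r_n = 255.9 kN.
Interior bolts: l_c = 45 − 18 = 27 mm → 1.2 × 27 × 16 × 430 / 1000 = 222.9 → r_n = 222.9 kN.
R_n = 2 × 255.9 + 8 × 222.9 = 2295 kN.
Design strength φR_n = 0.75 × 2295 = 1720 kN.

1720 kN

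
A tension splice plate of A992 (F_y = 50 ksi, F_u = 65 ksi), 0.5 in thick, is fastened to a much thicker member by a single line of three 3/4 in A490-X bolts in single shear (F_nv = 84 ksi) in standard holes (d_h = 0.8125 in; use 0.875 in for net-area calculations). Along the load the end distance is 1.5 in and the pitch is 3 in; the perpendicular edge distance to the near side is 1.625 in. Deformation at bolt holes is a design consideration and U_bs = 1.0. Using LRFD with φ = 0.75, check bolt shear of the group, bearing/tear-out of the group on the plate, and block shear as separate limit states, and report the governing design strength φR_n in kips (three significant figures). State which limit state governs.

Bolt shear: A_b = π·0.75²/4 = 0.4418 in²; R_n = 84 × 0.4418 × 3 × 1 = 111.3 kips → 0.75 × 111.3 = 83.5 kips.
Bearing: edge l_c = 1.094, r_n = 42.66 kips; interior l_c = 2.188, r_n = 58.5 kips; R_n = 42.66 + 2·58.5 = 159.7 kips → 120 kips.
Block shear: A_gv = 3.75, A_nv = 2.656, A_nt = 0.5938 in²; R_n = min(0.6F_uA_nv, 0.6F_yA_gv) + U_bs·F_u·A_nt = 142.2 kips → 107 kips.
Bolt shear governs: 83.5 kips.

83.5 kips (bolt shear governs)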